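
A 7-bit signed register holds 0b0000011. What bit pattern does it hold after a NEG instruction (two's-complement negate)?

Invert: 1111100. Add 1: 1111101.
Check: 0000011 = 3, 1111101 = -3.

1111101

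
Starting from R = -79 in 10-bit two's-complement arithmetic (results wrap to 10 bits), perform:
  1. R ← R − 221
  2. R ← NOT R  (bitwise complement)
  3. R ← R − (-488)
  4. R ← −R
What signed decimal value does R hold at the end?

Start: R = -79 = 1110110001.
R = -79 − 221 = -300 = 1011010100
R = NOT 1011010100 = 0100101011 = 299
R = 299 − (-488) = 787; wraps to -237 = 1100010011
R = −(-237) = 237 = 0011101101

237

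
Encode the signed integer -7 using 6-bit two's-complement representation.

|-7| = 7 = 000111 in 6 bits.
Invert the bits: 111000. Add 1: 111001.

111001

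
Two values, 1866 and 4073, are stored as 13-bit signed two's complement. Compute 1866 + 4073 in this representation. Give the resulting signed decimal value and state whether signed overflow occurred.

1866 → 0011101001010
4073 → 0111111101001
  0011101001010
+ 0111111101001
= 1011100110011
Result 1011100110011: MSB = 1 → 5939 − 8192 = -2253.
Both addends are non-negative but the stored result is negative: signed overflow. The true value 1866 + 4073 = 5939 lies outside [-4096, 4095].

-2253; overflow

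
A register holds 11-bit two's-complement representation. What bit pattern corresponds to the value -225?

11100011111

|-225| = 225 = 00011100001 in 11 bits.
Invert the bits: 11100011110. Add 1: 11100011111.
Check: 11100011111 reads as 1823 − 2048 = -225.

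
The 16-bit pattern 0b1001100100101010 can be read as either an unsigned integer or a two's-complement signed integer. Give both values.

unsigned = 39210, signed = -26326

Unsigned: 1001100100101010 = 39210.
Signed: MSB=1 → 39210 − 65536 = -26326.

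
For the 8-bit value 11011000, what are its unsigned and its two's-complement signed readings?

unsigned = 216, signed = -40

Unsigned: 11011000 = 216.
Signed: MSB=1 → 216 − 256 = -40.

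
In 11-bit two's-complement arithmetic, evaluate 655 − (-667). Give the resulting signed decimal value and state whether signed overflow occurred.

-726; overflow

655 → 01010001111
-667 → 10101100101
Subtract via negate-and-add: invert 10101100101 + 1 = 01010011011 (i.e. 667).
  01010001111
+ 01010011011
= 10100101010
Result 10100101010: MSB = 1 → 1322 − 2048 = -726.
Both addends (after negating the subtrahend) are non-negative but the stored result is negative: signed overflow. The true value 655 − (-667) = 1322 lies outside [-1024, 1023].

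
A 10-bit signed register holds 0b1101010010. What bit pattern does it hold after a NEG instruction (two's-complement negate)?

Invert: 0010101101. Add 1: 0010101110.
Check: 1101010010 = -174, 0010101110 = 174.

0010101110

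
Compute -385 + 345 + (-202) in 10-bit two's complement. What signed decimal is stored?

-242

-385 + 345 = -40 (1111011000)
-40 + (-202) = -242 (1100001110)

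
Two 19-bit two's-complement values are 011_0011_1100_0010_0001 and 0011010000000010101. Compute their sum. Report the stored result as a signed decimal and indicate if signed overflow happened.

011_0011_1100_0010_0001 → 0110011110000100001 = 212001 (signed)
0011010000000010101 = 106517 (signed)
  0110011110000100001
+ 0011010000000010101
= 1001101110000110110
Result 1001101110000110110: MSB = 1 → 318518 − 524288 = -205770.
Both addends are non-negative but the stored result is negative: signed overflow. The true value 212001 + 106517 = 318518 lies outside [-262144, 262143].

-205770; overflow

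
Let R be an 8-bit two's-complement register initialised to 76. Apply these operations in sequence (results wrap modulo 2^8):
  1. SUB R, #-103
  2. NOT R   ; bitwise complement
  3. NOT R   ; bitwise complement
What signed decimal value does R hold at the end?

Start: R = 76 = 01001100.
R = 76 − (-103) = 179; wraps to -77 = 10110011
R = NOT 10110011 = 01001100 = 76
R = NOT 01001100 = 10110011 = -77

-77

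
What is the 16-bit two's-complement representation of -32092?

|-32092| = 32092 = 0111110101011100 in 16 bits.
Invert the bits: 1000001010100011. Add 1: 1000001010100100.

1000001010100100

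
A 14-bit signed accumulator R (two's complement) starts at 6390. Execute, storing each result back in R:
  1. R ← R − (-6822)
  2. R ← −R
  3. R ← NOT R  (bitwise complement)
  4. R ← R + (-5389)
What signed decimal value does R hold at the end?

7822

Start: R = 6390 = 01100011110110.
R = 6390 − (-6822) = 13212; wraps to -3172 = 11001110011100
R = −(-3172) = 3172 = 00110001100100
R = NOT 00110001100100 = 11001110011011 = -3173
R = -3173 + (-5389) = -8562; wraps to 7822 = 01111010001110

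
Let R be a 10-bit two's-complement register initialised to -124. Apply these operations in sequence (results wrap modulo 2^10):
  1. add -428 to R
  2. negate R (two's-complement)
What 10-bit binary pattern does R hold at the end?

Start: R = -124 = 1110000100.
R = -124 + (-428) = -552; wraps to 472 = 0111011000
R = −(472) = -472 = 1000101000

1000101000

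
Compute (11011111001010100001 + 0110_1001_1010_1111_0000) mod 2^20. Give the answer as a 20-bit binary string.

  11011111001010100001
+ 01101001101011110000
= 01001000110110010001  (discard carry-out 1)

01001000110110010001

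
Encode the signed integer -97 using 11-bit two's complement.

11110011111

|-97| = 97 = 00001100001 in 11 bits.
Invert the bits: 11110011110. Add 1: 11110011111.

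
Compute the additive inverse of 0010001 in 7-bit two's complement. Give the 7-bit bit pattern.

Invert: 1101110. Add 1: 1101111.

1101111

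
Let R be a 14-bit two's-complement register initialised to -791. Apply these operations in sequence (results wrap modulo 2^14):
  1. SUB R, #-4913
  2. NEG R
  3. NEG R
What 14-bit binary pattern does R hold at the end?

01000000011010

Start: R = -791 = 11110011101001.
R = -791 − (-4913) = 4122 = 01000000011010
R = −(4122) = -4122 = 10111111100110
R = −(-4122) = 4122 = 01000000011010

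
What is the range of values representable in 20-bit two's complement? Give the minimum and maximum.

min = -524288, max = 524287

Minimum: −2^19 = -524288.
Maximum: 2^19 − 1 = 524287.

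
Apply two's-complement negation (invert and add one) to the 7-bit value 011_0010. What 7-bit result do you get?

Invert: 1001101. Add 1: 1001110.
Check: 0110010 = 50, 1001110 = -50.

1001110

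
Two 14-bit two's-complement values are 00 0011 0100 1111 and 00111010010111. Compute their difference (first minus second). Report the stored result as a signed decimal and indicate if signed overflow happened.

-2888; no overflow

00 0011 0100 1111 → 00001101001111 = 847 (signed)
00111010010111 = 3735 (signed)
Subtract via negate-and-add: invert 00111010010111 + 1 = 11000101101001 (i.e. -3735).
  00001101001111
+ 11000101101001
= 11010010111000
Result 11010010111000: MSB = 1 → 13496 − 16384 = -2888.
Addends (after negating the subtrahend) have opposite signs, so signed overflow cannot occur.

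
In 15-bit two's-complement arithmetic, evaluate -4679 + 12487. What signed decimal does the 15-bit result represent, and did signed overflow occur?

-4679 → 110110110111001
12487 → 011000011000111
  110110110111001
+ 011000011000111
= 001111010000000  (discard carry-out 1)
Result 001111010000000: MSB = 0 → value 7808.
Addends have opposite signs, so signed overflow cannot occur.

7808; no overflow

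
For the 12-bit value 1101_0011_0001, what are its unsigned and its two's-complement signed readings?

unsigned = 3377, signed = -719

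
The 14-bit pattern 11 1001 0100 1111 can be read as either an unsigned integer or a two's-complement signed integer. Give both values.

Unsigned: 11100101001111 = 14671.
Signed: MSB=1 → 14671 − 16384 = -1713.

unsigned = 14671, signed = -1713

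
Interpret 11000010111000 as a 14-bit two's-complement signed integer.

MSB is 1, so the value is negative.
Invert: 00111101000111. Add 1: 00111101001000 = 3912. So the value is −3912.

-3912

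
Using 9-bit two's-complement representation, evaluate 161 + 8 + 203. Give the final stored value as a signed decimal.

161 + 8 = 169 (010101001)
169 + 203 = 372 → wraps to -140 (101110100)

-140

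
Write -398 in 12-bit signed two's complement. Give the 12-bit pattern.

111001110010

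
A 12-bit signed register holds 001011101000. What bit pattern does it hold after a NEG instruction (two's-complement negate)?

110100011000

Invert: 110100010111. Add 1: 110100011000.
Check: 001011101000 = 744, 110100011000 = -744.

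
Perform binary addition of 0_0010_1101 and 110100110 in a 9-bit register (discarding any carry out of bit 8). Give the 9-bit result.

  000101101
+ 110100110
= 111010011

111010011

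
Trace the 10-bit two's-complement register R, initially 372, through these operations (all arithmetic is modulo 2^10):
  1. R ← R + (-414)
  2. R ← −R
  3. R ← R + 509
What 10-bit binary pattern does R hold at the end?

Start: R = 372 = 0101110100.
R = 372 + (-414) = -42 = 1111010110
R = −(-42) = 42 = 0000101010
R = 42 + 509 = 551; wraps to -473 = 1000100111

1000100111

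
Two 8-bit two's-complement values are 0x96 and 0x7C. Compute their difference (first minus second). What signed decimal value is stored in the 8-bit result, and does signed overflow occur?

26; overflow

0x96 = 10010110 = -106 (signed)
0x7C = 01111100 = 124 (signed)
Subtract via negate-and-add: invert 01111100 + 1 = 10000100 (i.e. -124).
  10010110
+ 10000100
= 00011010  (discard carry-out 1)
Result 00011010: MSB = 0 → value 26.
Both addends (after negating the subtrahend) are negative but the stored result is non-negative: signed overflow. The true value -106 − 124 = -230 lies outside [-128, 127].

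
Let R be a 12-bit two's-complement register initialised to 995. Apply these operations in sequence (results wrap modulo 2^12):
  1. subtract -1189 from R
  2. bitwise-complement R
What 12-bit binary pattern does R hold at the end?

011101110111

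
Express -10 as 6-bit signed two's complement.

110110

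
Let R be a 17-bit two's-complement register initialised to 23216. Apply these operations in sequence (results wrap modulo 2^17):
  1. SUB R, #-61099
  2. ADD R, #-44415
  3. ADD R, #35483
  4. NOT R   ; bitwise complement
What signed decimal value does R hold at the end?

55688

Start: R = 23216 = 00101101010110000.
R = 23216 − (-61099) = 84315; wraps to -46757 = 10100100101011011
R = -46757 + (-44415) = -91172; wraps to 39900 = 01001101111011100
R = 39900 + 35483 = 75383; wraps to -55689 = 10010011001110111
R = NOT 10010011001110111 = 01101100110001000 = 55688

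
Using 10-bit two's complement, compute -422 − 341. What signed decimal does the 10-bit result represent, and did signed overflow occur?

-422 → 1001011010
341 → 0101010101
Subtract via negate-and-add: invert 0101010101 + 1 = 1010101011 (i.e. -341).
  1001011010
+ 1010101011
= 0100000101  (discard carry-out 1)
Result 0100000101: MSB = 0 → value 261.
Both addends (after negating the subtrahend) are negative but the stored result is non-negative: signed overflow. The true value -422 − 341 = -763 lies outside [-512, 511].

261; overflow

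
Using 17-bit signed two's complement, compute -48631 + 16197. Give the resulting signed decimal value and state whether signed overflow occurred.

-48631 → 10100001000001001
16197 → 00011111101000101
  10100001000001001
+ 00011111101000101
= 11000000101001110
Result 11000000101001110: MSB = 1 → 98638 − 131072 = -32434.
Addends have opposite signs, so signed overflow cannot occur.

-32434; no overflow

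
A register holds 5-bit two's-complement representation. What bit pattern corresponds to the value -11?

10101

|-11| = 11 = 01011 in 5 bits.
Invert the bits: 10100. Add 1: 10101.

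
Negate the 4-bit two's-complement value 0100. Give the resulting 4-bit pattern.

Invert: 1011. Add 1: 1100.

1100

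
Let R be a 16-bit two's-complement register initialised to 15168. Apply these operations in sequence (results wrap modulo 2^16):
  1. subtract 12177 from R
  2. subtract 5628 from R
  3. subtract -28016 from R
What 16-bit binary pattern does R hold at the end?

0110001100100011

Start: R = 15168 = 0011101101000000.
R = 15168 − 12177 = 2991 = 0000101110101111
R = 2991 − 5628 = -2637 = 1111010110110011
R = -2637 − (-28016) = 25379 = 0110001100100011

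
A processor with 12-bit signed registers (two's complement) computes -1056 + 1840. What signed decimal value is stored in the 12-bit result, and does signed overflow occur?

784; no overflow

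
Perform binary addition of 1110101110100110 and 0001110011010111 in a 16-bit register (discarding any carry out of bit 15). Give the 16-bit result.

  1110101110100110
+ 0001110011010111
= 0000100001111101  (discard carry-out 1)

0000100001111101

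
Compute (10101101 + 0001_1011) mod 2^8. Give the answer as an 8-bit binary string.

11001000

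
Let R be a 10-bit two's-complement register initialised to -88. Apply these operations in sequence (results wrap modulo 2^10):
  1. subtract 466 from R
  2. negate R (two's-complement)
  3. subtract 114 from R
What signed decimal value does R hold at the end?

Start: R = -88 = 1110101000.
R = -88 − 466 = -554; wraps to 470 = 0111010110
R = −(470) = -470 = 1000101010
R = -470 − 114 = -584; wraps to 440 = 0110111000

440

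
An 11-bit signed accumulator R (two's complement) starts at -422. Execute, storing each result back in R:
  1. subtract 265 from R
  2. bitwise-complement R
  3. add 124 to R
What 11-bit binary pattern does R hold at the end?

Start: R = -422 = 11001011010.
R = -422 − 265 = -687 = 10101010001
R = NOT 10101010001 = 01010101110 = 686
R = 686 + 124 = 810 = 01100101010

01100101010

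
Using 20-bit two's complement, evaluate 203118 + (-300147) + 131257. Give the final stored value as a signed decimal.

203118 + (-300147) = -97029 (11101000010011111011)
-97029 + 131257 = 34228 (00001000010110110100)

34228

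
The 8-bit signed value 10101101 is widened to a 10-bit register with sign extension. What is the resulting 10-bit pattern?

1110101101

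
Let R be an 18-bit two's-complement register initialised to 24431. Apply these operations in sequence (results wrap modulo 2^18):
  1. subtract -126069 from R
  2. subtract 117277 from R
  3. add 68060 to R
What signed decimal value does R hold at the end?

101283

Start: R = 24431 = 000101111101101111.
R = 24431 − (-126069) = 150500; wraps to -111644 = 100100101111100100
R = -111644 − 117277 = -228921; wraps to 33223 = 001000000111000111
R = 33223 + 68060 = 101283 = 011000101110100011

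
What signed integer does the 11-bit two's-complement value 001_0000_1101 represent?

269

MSB is 0, so the value is non-negative: 00100001101 = 269.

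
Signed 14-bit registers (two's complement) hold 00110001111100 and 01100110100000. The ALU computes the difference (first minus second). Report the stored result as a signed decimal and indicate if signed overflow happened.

-3364; no overflow

00110001111100 = 3196 (signed)
01100110100000 = 6560 (signed)
Subtract via negate-and-add: invert 01100110100000 + 1 = 10011001100000 (i.e. -6560).
  00110001111100
+ 10011001100000
= 11001011011100
Result 11001011011100: MSB = 1 → 13020 − 16384 = -3364.
Addends (after negating the subtrahend) have opposite signs, so signed overflow cannot occur.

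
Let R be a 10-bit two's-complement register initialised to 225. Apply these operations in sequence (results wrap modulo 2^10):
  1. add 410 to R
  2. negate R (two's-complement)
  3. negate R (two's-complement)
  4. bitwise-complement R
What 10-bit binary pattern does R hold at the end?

Start: R = 225 = 0011100001.
R = 225 + 410 = 635; wraps to -389 = 1001111011
R = −(-389) = 389 = 0110000101
R = −(389) = -389 = 1001111011
R = NOT 1001111011 = 0110000100 = 388

0110000100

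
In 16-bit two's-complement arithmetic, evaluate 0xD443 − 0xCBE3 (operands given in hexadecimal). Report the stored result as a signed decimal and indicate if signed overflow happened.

0xD443 = 1101010001000011 = -11197 (signed)
0xCBE3 = 1100101111100011 = -13341 (signed)
Subtract via negate-and-add: invert 1100101111100011 + 1 = 0011010000011101 (i.e. 13341).
  1101010001000011
+ 0011010000011101
= 0000100001100000  (discard carry-out 1)
Result 0000100001100000: MSB = 0 → value 2144.
Addends (after negating the subtrahend) have opposite signs, so signed overflow cannot occur.

2144; no overflow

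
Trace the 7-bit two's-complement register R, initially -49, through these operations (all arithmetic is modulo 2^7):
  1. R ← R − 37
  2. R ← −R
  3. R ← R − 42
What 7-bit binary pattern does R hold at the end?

Start: R = -49 = 1001111.
R = -49 − 37 = -86; wraps to 42 = 0101010
R = −(42) = -42 = 1010110
R = -42 − 42 = -84; wraps to 44 = 0101100

0101100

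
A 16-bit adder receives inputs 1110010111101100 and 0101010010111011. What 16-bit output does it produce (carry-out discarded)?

0011101010100111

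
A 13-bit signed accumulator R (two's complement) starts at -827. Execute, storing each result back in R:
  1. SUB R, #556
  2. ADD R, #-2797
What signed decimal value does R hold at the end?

4012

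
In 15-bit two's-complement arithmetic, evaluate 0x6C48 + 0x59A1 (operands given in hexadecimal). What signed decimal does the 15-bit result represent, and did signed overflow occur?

0x6C48 = 110110001001000 = -5048 (signed)
0x59A1 = 101100110100001 = -9823 (signed)
  110110001001000
+ 101100110100001
= 100010111101001  (discard carry-out 1)
Result 100010111101001: MSB = 1 → 17897 − 32768 = -14871.
Both addends are negative and so is the stored result: no signed overflow.

-14871; no overflow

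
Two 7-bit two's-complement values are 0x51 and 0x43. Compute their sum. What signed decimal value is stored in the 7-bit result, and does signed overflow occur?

0x51 = 1010001 = -47 (signed)
0x43 = 1000011 = -61 (signed)
  1010001
+ 1000011
= 0010100  (discard carry-out 1)
Result 0010100: MSB = 0 → value 20.
Both addends are negative but the stored result is non-negative: signed overflow. The true value -47 + (-61) = -108 lies outside [-64, 63].

20; overflow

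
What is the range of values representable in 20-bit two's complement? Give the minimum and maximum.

min = -524288, max = 524287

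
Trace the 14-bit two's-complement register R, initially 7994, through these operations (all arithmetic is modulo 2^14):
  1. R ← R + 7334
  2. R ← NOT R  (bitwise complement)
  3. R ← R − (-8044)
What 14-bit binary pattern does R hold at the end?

Start: R = 7994 = 01111100111010.
R = 7994 + 7334 = 15328; wraps to -1056 = 11101111100000
R = NOT 11101111100000 = 00010000011111 = 1055
R = 1055 − (-8044) = 9099; wraps to -7285 = 10001110001011

10001110001011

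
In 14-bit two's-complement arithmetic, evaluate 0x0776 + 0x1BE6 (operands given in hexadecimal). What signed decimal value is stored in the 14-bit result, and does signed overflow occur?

0x0776 = 00011101110110 = 1910 (signed)
0x1BE6 = 01101111100110 = 7142 (signed)
  00011101110110
+ 01101111100110
= 10001101011100
Result 10001101011100: MSB = 1 → 9052 − 16384 = -7332.
Both addends are non-negative but the stored result is negative: signed overflow. The true value 1910 + 7142 = 9052 lies outside [-8192, 8191].

-7332; overflow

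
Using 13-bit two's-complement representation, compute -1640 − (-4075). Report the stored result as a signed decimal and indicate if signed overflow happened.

2435; no overflow

-1640 → 1100110011000
-4075 → 1000000010101
Subtract via negate-and-add: invert 1000000010101 + 1 = 0111111101011 (i.e. 4075).
  1100110011000
+ 0111111101011
= 0100110000011  (discard carry-out 1)
Result 0100110000011: MSB = 0 → value 2435.
Addends (after negating the subtrahend) have opposite signs, so signed overflow cannot occur.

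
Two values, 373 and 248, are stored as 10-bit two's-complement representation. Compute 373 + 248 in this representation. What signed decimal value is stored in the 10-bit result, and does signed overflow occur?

-403; overflow

373 → 0101110101
248 → 0011111000
  0101110101
+ 0011111000
= 1001101101
Result 1001101101: MSB = 1 → 621 − 1024 = -403.
Both addends are non-negative but the stored result is negative: signed overflow. The true value 373 + 248 = 621 lies outside [-512, 511].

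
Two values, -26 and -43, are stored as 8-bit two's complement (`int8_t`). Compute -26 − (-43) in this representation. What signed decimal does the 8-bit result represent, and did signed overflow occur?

17; no overflow

-26 → 11100110
-43 → 11010101
Subtract via negate-and-add: invert 11010101 + 1 = 00101011 (i.e. 43).
  11100110
+ 00101011
= 00010001  (discard carry-out 1)
Result 00010001: MSB = 0 → value 17.
Addends (after negating the subtrahend) have opposite signs, so signed overflow cannot occur.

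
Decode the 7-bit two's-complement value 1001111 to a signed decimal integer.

-49

MSB is 1, so the value is negative.
Invert: 0110000. Add 1: 0110001 = 49. So the value is −49.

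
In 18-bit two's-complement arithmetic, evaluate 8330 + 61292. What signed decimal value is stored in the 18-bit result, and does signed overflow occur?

69622; no overflow

8330 → 000010000010001010
61292 → 001110111101101100
  000010000010001010
+ 001110111101101100
= 010000111111110110
Result 010000111111110110: MSB = 0 → value 69622.
Both addends are non-negative and so is the stored result: no signed overflow.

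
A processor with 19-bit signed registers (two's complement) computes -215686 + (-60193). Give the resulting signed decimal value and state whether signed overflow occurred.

-215686 → 1001011010101111010
-60193 → 1110001010011011111
  1001011010101111010
+ 1110001010011011111
= 0111100101001011001  (discard carry-out 1)
Result 0111100101001011001: MSB = 0 → value 248409.
Both addends are negative but the stored result is non-negative: signed overflow. The true value -215686 + (-60193) = -275879 lies outside [-262144, 262143].

248409; overflow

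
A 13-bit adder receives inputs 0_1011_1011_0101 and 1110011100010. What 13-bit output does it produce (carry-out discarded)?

0100010010111

  0101110110101
+ 1110011100010
= 0100010010111  (discard carry-out 1)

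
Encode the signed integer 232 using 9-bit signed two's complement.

011101000

232 is non-negative, so write it directly in 9 bits: 011101000.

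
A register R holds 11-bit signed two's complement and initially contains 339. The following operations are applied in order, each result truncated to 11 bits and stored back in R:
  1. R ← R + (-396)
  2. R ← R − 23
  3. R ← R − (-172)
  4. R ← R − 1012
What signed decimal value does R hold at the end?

Start: R = 339 = 00101010011.
R = 339 + (-396) = -57 = 11111000111
R = -57 − 23 = -80 = 11110110000
R = -80 − (-172) = 92 = 00001011100
R = 92 − 1012 = -920 = 10001101000

-920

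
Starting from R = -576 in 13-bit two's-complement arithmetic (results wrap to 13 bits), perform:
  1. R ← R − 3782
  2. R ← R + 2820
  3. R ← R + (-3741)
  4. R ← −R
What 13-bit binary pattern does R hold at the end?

Start: R = -576 = 1110111000000.
R = -576 − 3782 = -4358; wraps to 3834 = 0111011111010
R = 3834 + 2820 = 6654; wraps to -1538 = 1100111111110
R = -1538 + (-3741) = -5279; wraps to 2913 = 0101101100001
R = −(2913) = -2913 = 1010010011111

1010010011111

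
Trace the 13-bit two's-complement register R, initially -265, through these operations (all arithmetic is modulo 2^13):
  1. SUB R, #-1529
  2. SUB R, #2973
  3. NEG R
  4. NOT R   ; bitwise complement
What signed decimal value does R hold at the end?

-1710

Start: R = -265 = 1111011110111.
R = -265 − (-1529) = 1264 = 0010011110000
R = 1264 − 2973 = -1709 = 1100101010011
R = −(-1709) = 1709 = 0011010101101
R = NOT 0011010101101 = 1100101010010 = -1710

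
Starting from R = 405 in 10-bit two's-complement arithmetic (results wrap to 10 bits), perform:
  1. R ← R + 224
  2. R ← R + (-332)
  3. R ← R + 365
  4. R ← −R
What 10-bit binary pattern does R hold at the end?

Start: R = 405 = 0110010101.
R = 405 + 224 = 629; wraps to -395 = 1001110101
R = -395 + (-332) = -727; wraps to 297 = 0100101001
R = 297 + 365 = 662; wraps to -362 = 1010010110
R = −(-362) = 362 = 0101101010

0101101010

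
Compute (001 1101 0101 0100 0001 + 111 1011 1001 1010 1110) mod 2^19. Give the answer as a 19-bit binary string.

0011000111011101111

  0011101010101000001
+ 1111011100110101110
= 0011000111011101111  (discard carry-out 1)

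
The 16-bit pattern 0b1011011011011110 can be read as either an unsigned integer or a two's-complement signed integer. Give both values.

Unsigned: 1011011011011110 = 46814.
Signed: MSB=1 → 46814 − 65536 = -18722.

unsigned = 46814, signed = -18722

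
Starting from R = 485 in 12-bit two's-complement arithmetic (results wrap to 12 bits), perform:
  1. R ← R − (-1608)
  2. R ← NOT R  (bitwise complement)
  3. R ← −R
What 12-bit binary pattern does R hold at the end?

100000101110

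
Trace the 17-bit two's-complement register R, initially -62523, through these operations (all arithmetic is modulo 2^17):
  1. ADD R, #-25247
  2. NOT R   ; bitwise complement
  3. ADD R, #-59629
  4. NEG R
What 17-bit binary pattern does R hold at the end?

Start: R = -62523 = 10000101111000101.
R = -62523 + (-25247) = -87770; wraps to 43302 = 01010100100100110
R = NOT 01010100100100110 = 10101011011011001 = -43303
R = -43303 + (-59629) = -102932; wraps to 28140 = 00110110111101100
R = −(28140) = -28140 = 11001001000010100

11001001000010100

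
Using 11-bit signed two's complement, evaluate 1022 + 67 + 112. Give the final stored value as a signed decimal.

-847

1022 + 67 = 1089 → wraps to -959 (10001000001)
-959 + 112 = -847 (10010110001)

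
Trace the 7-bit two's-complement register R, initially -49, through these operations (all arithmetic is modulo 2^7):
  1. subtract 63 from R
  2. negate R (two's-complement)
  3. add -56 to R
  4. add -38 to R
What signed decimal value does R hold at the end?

18

Start: R = -49 = 1001111.
R = -49 − 63 = -112; wraps to 16 = 0010000
R = −(16) = -16 = 1110000
R = -16 + (-56) = -72; wraps to 56 = 0111000
R = 56 + (-38) = 18 = 0010010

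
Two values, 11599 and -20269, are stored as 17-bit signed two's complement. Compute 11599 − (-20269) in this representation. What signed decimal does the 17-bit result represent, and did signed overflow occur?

31868; no overflow

11599 → 00010110101001111
-20269 → 11011000011010011
Subtract via negate-and-add: invert 11011000011010011 + 1 = 00100111100101101 (i.e. 20269).
  00010110101001111
+ 00100111100101101
= 00111110001111100
Result 00111110001111100: MSB = 0 → value 31868.
Both addends (after negating the subtrahend) are non-negative and so is the stored result: no signed overflow.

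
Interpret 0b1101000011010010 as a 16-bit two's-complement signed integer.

-12078

MSB is 1, so the value is negative.
Invert: 0010111100101101. Add 1: 0010111100101110 = 12078. So the value is −12078.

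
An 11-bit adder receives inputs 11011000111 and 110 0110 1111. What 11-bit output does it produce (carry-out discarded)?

  11011000111
+ 11001101111
= 10100110110  (discard carry-out 1)

10100110110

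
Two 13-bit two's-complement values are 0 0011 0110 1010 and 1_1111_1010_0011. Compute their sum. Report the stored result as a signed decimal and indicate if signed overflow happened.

781; no overflow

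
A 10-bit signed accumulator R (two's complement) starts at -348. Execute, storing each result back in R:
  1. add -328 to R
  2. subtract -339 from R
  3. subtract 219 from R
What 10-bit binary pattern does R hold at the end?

0111010100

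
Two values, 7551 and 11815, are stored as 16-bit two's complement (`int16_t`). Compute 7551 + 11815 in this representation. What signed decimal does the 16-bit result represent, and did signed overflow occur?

19366; no overflow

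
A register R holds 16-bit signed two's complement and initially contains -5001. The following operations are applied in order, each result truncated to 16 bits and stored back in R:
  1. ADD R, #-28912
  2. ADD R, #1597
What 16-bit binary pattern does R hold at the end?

Start: R = -5001 = 1110110001110111.
R = -5001 + (-28912) = -33913; wraps to 31623 = 0111101110000111
R = 31623 + 1597 = 33220; wraps to -32316 = 1000000111000100

1000000111000100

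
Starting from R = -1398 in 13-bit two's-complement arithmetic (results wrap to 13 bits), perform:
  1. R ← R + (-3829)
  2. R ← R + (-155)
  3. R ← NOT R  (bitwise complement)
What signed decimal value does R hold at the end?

Start: R = -1398 = 1101010001010.
R = -1398 + (-3829) = -5227; wraps to 2965 = 0101110010101
R = 2965 + (-155) = 2810 = 0101011111010
R = NOT 0101011111010 = 1010100000101 = -2811

-2811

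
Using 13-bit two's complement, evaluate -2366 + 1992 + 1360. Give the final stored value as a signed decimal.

-2366 + 1992 = -374 (1111010001010)
-374 + 1360 = 986 (0001111011010)

986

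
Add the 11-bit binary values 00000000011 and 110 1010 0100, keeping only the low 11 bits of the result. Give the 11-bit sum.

11010100111

  00000000011
+ 11010100100
= 11010100111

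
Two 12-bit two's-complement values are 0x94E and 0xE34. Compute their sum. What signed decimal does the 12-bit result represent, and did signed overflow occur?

1922; overflow

0x94E = 100101001110 = -1714 (signed)
0xE34 = 111000110100 = -460 (signed)
  100101001110
+ 111000110100
= 011110000010  (discard carry-out 1)
Result 011110000010: MSB = 0 → value 1922.
Both addends are negative but the stored result is non-negative: signed overflow. The true value -1714 + (-460) = -2174 lies outside [-2048, 2047].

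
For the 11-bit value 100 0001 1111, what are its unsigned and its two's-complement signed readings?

Unsigned: 10000011111 = 1055.
Signed: MSB=1 → 1055 − 2048 = -993.

unsigned = 1055, signed = -993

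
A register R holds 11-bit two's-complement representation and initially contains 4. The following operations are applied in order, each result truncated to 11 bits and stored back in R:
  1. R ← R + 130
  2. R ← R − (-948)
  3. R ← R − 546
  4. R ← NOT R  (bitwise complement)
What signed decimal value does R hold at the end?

Start: R = 4 = 00000000100.
R = 4 + 130 = 134 = 00010000110
R = 134 − (-948) = 1082; wraps to -966 = 10000111010
R = -966 − 546 = -1512; wraps to 536 = 01000011000
R = NOT 01000011000 = 10111100111 = -537

-537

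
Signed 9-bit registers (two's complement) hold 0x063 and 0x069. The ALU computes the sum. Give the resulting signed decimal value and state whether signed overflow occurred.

0x063 = 001100011 = 99 (signed)
0x069 = 001101001 = 105 (signed)
  001100011
+ 001101001
= 011001100
Result 011001100: MSB = 0 → value 204.
Both addends are non-negative and so is the stored result: no signed overflow.

204; no overflow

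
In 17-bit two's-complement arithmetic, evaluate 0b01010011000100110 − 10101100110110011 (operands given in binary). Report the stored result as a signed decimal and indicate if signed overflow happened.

-45965; overflow

0b01010011000100110 → 01010011000100110 = 42534 (signed)
10101100110110011 = -42573 (signed)
Subtract via negate-and-add: invert 10101100110110011 + 1 = 01010011001001101 (i.e. 42573).
  01010011000100110
+ 01010011001001101
= 10100110001110011
Result 10100110001110011: MSB = 1 → 85107 − 131072 = -45965.
Both addends (after negating the subtrahend) are non-negative but the stored result is negative: signed overflow. The true value 42534 − (-42573) = 85107 lies outside [-65536, 65535].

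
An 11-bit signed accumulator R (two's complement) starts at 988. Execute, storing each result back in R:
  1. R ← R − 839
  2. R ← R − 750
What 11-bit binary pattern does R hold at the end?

Start: R = 988 = 01111011100.
R = 988 − 839 = 149 = 00010010101
R = 149 − 750 = -601 = 10110100111

10110100111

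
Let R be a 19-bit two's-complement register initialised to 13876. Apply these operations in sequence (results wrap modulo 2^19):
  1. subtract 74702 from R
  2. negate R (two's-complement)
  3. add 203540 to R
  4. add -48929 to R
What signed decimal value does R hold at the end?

Start: R = 13876 = 0000011011000110100.
R = 13876 − 74702 = -60826 = 1110001001001100110
R = −(-60826) = 60826 = 0001110110110011010
R = 60826 + 203540 = 264366; wraps to -259922 = 1000000100010101110
R = -259922 + (-48929) = -308851; wraps to 215437 = 0110100100110001101

215437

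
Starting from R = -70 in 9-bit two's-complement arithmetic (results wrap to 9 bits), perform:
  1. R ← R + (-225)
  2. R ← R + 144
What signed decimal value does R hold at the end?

-151

Start: R = -70 = 110111010.
R = -70 + (-225) = -295; wraps to 217 = 011011001
R = 217 + 144 = 361; wraps to -151 = 101101001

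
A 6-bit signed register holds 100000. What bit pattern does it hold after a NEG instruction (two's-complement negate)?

100000

Invert: 011111. Add 1: 100000.
(100000 is the minimum value -32; its negation overflows and yields itself.)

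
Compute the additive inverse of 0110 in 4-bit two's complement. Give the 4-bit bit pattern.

1010

Invert: 1001. Add 1: 1010.
Check: 0110 = 6, 1010 = -6.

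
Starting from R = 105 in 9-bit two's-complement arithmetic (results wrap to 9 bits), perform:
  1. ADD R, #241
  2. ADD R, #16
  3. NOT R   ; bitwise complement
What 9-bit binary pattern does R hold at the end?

010010101

Start: R = 105 = 001101001.
R = 105 + 241 = 346; wraps to -166 = 101011010
R = -166 + 16 = -150 = 101101010
R = NOT 101101010 = 010010101 = 149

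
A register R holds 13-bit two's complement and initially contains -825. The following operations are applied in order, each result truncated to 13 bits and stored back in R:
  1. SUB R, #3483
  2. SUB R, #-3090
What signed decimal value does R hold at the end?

-1218

Start: R = -825 = 1110011000111.
R = -825 − 3483 = -4308; wraps to 3884 = 0111100101100
R = 3884 − (-3090) = 6974; wraps to -1218 = 1101100111110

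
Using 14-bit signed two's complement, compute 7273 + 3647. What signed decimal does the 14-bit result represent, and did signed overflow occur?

-5464; overflow

7273 → 01110001101001
3647 → 00111000111111
  01110001101001
+ 00111000111111
= 10101010101000
Result 10101010101000: MSB = 1 → 10920 − 16384 = -5464.
Both addends are non-negative but the stored result is negative: signed overflow. The true value 7273 + 3647 = 10920 lies outside [-8192, 8191].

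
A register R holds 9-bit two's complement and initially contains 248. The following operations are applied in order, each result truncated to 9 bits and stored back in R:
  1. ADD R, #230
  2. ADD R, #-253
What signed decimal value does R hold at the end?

225

Start: R = 248 = 011111000.
R = 248 + 230 = 478; wraps to -34 = 111011110
R = -34 + (-253) = -287; wraps to 225 = 011100001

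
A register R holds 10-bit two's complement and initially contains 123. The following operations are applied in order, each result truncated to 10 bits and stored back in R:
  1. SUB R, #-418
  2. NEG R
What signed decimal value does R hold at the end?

483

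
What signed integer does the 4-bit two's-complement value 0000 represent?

MSB is 0, so the value is non-negative: 0000 = 0.

0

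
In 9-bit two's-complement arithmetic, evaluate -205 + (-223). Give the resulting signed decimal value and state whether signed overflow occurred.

-205 → 100110011
-223 → 100100001
  100110011
+ 100100001
= 001010100  (discard carry-out 1)
Result 001010100: MSB = 0 → value 84.
Both addends are negative but the stored result is non-negative: signed overflow. The true value -205 + (-223) = -428 lies outside [-256, 255].

84; overflow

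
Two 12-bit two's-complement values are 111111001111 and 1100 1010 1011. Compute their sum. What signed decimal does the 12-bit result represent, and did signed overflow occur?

111111001111 = -49 (signed)
1100 1010 1011 → 110010101011 = -853 (signed)
  111111001111
+ 110010101011
= 110001111010  (discard carry-out 1)
Result 110001111010: MSB = 1 → 3194 − 4096 = -902.
Both addends are negative and so is the stored result: no signed overflow.

-902; no overflow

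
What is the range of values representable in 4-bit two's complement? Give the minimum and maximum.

Minimum: −2^3 = -8.
Maximum: 2^3 − 1 = 7.

min = -8, max = 7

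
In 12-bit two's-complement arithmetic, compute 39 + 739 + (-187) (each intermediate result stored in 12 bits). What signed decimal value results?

39 + 739 = 778 (001100001010)
778 + (-187) = 591 (001001001111)

591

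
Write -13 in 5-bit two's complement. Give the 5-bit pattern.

10011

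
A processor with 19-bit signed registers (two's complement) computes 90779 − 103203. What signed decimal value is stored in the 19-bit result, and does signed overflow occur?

-12424; no overflow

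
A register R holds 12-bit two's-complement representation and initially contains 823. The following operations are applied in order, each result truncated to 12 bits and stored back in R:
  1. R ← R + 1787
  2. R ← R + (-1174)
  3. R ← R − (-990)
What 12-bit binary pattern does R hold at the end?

100101111010

Start: R = 823 = 001100110111.
R = 823 + 1787 = 2610; wraps to -1486 = 101000110010
R = -1486 + (-1174) = -2660; wraps to 1436 = 010110011100
R = 1436 − (-990) = 2426; wraps to -1670 = 100101111010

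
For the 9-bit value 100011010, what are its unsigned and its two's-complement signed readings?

unsigned = 282, signed = -230

Unsigned: 100011010 = 282.
Signed: MSB=1 → 282 − 512 = -230.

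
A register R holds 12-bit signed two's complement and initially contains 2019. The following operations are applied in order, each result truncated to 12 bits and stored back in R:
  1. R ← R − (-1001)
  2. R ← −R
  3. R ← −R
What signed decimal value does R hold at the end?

Start: R = 2019 = 011111100011.
R = 2019 − (-1001) = 3020; wraps to -1076 = 101111001100
R = −(-1076) = 1076 = 010000110100
R = −(1076) = -1076 = 101111001100

-1076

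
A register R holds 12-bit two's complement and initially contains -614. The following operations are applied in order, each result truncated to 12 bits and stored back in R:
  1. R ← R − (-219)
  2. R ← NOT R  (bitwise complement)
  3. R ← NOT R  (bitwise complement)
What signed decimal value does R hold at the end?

-395

Start: R = -614 = 110110011010.
R = -614 − (-219) = -395 = 111001110101
R = NOT 111001110101 = 000110001010 = 394
R = NOT 000110001010 = 111001110101 = -395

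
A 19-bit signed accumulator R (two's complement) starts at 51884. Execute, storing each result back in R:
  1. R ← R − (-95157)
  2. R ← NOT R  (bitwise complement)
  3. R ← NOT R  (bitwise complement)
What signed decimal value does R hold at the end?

147041

Start: R = 51884 = 0001100101010101100.
R = 51884 − (-95157) = 147041 = 0100011111001100001
R = NOT 0100011111001100001 = 1011100000110011110 = -147042
R = NOT 1011100000110011110 = 0100011111001100001 = 147041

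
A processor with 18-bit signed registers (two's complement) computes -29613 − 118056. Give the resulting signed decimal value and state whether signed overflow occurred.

114475; overflow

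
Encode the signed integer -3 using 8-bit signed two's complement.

11111101

|-3| = 3 = 00000011 in 8 bits.
Invert the bits: 11111100. Add 1: 11111101.
Check: 11111101 reads as 253 − 256 = -3.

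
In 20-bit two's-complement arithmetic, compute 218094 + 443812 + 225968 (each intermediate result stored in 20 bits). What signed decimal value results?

-160702

218094 + 443812 = 661906 → wraps to -386670 (10100001100110010010)
-386670 + 225968 = -160702 (11011000110001000010)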